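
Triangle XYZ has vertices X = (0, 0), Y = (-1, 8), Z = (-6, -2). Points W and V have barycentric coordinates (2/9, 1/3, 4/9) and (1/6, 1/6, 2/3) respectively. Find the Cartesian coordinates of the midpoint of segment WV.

(-43/12, 8/9)

Barycentric coordinates of the midpoint are the average: (7/36, 1/4, 5/9).
Converting: (7/36)·X + (1/4)·Y + (5/9)·Z = (-43/12, 8/9).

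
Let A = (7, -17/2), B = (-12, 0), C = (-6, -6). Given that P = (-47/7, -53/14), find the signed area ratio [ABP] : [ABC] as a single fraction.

3/7

[ABC] = ½·(7·(0−(-6)) + (-12)·(-6−(-17/2)) + (-6)·(-17/2−0)) = ½·(42 − 30 + 51) = 63/2.
[ABP] = ½·(7·(0−(-53/14)) + (-12)·(-53/14−(-17/2)) + (-47/7)·(-17/2−0)) = ½·(53/2 − 396/7 + 799/14) = 27/2, so the ratio is (27/2)/(63/2) = 3/7.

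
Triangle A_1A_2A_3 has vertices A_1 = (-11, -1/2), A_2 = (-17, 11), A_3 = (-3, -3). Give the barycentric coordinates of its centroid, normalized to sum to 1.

(1/3, 1/3, 1/3)

The centroid is the average of the vertices, so each weight is 1/3.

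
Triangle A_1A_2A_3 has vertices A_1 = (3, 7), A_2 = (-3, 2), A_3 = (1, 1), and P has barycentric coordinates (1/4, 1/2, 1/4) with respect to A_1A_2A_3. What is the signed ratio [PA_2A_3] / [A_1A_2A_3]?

The signed ratio [PA_2A_3]/[A_1A_2A_3] equals the barycentric coordinate of P at vertex A_1, which is 1/4.

1/4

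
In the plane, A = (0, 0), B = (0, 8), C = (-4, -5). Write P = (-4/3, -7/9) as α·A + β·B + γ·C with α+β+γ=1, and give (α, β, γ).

(5/9, 1/9, 1/3)

Signed area of the reference triangle: [ABC] = ½·(0·(8−(-5)) + 0·(-5−0) + (-4)·(0−8)) = ½·(0 + 0 + 32) = 16.
[PBC] = ½·((-4/3)·(8−(-5)) + 0·(-5−(-7/9)) + (-4)·(-7/9−8)) = ½·(-52/3 + 0 + 316/9) = 80/9, so the A-coordinate is (80/9)/16 = 5/9.
[APC] = ½·(0·(-7/9−(-5)) + (-4/3)·(-5−0) + (-4)·(0−(-7/9))) = ½·(0 + 20/3 − 28/9) = 16/9, so the B-coordinate is 1/9.
[ABP] = ½·(0·(8−(-7/9)) + 0·(-7/9−0) + (-4/3)·(0−8)) = ½·(0 + 0 + 32/3) = 16/3, so the C-coordinate is 1/3.
Check: 5/9 + 1/9 + 1/3 = 1.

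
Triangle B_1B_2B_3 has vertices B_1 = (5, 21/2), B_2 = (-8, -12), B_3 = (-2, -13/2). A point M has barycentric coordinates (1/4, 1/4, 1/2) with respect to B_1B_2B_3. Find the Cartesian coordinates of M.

(-7/4, -29/8)

M = (1/4)·B_1 + (1/4)·B_2 + (1/2)·B_3.
x-coordinate: (1/4)·5 + (1/4)·(-8) + (1/2)·(-2) = -7/4.
y-coordinate: (1/4)·(21/2) + (1/4)·(-12) + (1/2)·(-13/2) = -29/8.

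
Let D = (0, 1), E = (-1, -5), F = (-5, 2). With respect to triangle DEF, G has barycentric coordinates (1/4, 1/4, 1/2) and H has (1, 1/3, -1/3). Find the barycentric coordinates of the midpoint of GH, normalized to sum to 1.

(5/8, 7/24, 1/12)

Since both coordinate triples sum to 1, the midpoint's barycentrics are the componentwise average.
(1/4+1)/2 = 5/8; similarly 7/24 and 1/12.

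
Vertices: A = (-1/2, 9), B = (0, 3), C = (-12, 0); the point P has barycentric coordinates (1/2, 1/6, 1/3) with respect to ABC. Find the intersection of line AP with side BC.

Line AP meets BC where the A-coordinate vanishes; zeroing P's A-weight and renormalizing leaves B, C-weights 1/6 : 1/3 → (1/3, 2/3).
So Q = (1/3)·B + (2/3)·C = (-8, 1).

(-8, 1)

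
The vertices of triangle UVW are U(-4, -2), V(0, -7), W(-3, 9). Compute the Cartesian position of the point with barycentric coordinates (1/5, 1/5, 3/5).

P = (1/5)·U + (1/5)·V + (3/5)·W.
x-coordinate: (1/5)·(-4) + (1/5)·0 + (3/5)·(-3) = -13/5.
y-coordinate: (1/5)·(-2) + (1/5)·(-7) + (3/5)·9 = 18/5.

(-13/5, 18/5)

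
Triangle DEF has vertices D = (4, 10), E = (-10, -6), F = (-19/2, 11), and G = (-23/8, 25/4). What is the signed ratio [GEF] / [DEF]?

1/2

[DEF] = ½·(4·(-6−11) + (-10)·(11−10) + (-19/2)·(10−(-6))) = ½·(-68 − 10 − 152) = -115.
[GEF] = ½·((-23/8)·(-6−11) + (-10)·(11−(25/4)) + (-19/2)·(25/4−(-6))) = ½·(391/8 − 95/2 − 931/8) = -115/2, so the ratio is (-115/2)/(-115) = 1/2.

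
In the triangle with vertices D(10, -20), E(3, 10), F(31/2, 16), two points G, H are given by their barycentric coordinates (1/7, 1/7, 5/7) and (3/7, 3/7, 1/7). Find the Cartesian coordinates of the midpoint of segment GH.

Barycentric coordinates of the midpoint are the average: (2/7, 2/7, 3/7).
Converting: (2/7)·D + (2/7)·E + (3/7)·F = (145/14, 4).

(145/14, 4)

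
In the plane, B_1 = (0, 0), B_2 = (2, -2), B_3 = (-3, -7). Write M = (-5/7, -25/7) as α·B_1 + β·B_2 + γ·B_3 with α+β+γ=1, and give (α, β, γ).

(2/7, 2/7, 3/7)

Signed area of the reference triangle: [B_1B_2B_3] = ½·(0·(-2−(-7)) + 2·(-7−0) + (-3)·(0−(-2))) = ½·(0 − 14 − 6) = -10.
[MB_2B_3] = ½·((-5/7)·(-2−(-7)) + 2·(-7−(-25/7)) + (-3)·(-25/7−(-2))) = ½·(-25/7 − 48/7 + 33/7) = -20/7, so the B_1-coordinate is (-20/7)/(-10) = 2/7.
[B_1MB_3] = ½·(0·(-25/7−(-7)) + (-5/7)·(-7−0) + (-3)·(0−(-25/7))) = ½·(0 + 5 − 75/7) = -20/7, so the B_2-coordinate is 2/7.
[B_1B_2M] = ½·(0·(-2−(-25/7)) + 2·(-25/7−0) + (-5/7)·(0−(-2))) = ½·(0 − 50/7 − 10/7) = -30/7, so the B_3-coordinate is 3/7.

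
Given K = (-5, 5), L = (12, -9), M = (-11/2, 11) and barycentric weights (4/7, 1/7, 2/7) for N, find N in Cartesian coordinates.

N = (4/7)·K + (1/7)·L + (2/7)·M.
x-coordinate: (4/7)·(-5) + (1/7)·12 + (2/7)·(-11/2) = -19/7.
y-coordinate: (4/7)·5 + (1/7)·(-9) + (2/7)·11 = 33/7.

(-19/7, 33/7)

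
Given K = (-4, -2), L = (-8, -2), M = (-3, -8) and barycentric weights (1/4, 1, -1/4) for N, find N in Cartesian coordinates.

N = (1/4)·K + 1·L + (-1/4)·M.
x-coordinate: (1/4)·(-4) + 1·(-8) + (-1/4)·(-3) = -33/4.
y-coordinate: (1/4)·(-2) + 1·(-2) + (-1/4)·(-8) = -1/2.

(-33/4, -1/2)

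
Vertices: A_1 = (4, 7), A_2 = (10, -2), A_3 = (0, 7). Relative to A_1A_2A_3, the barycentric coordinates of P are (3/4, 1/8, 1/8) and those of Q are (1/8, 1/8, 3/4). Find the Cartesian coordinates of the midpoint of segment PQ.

Barycentric coordinates of the midpoint are the average: (7/16, 1/8, 7/16).
Converting: (7/16)·A_1 + (1/8)·A_2 + (7/16)·A_3 = (3, 47/8).

(3, 47/8)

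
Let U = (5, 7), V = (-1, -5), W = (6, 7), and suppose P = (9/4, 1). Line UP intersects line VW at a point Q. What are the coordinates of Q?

Barycentric coordinates of P with respect to UVW: (1/4, 1/2, 1/4).
On side VW the U-coordinate is zero; dropping P's U-weight 1/4 and renormalizing the remaining 1/2 : 1/4 gives weights 2/3, 1/3 on V, W.
Q = (2/3)·(-1, -5) + (1/3)·(6, 7) = (4/3, -1).

(4/3, -1)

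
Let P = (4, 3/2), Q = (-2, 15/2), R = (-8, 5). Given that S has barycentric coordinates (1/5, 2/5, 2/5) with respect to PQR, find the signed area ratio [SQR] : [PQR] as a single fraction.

The signed ratio [SQR]/[PQR] equals the barycentric coordinate of S at vertex P, which is 1/5.

1/5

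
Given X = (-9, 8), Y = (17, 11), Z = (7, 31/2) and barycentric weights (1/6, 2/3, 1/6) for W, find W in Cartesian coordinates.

(11, 45/4)

W = (1/6)·X + (2/3)·Y + (1/6)·Z.
x-coordinate: (1/6)·(-9) + (2/3)·17 + (1/6)·7 = 11.
y-coordinate: (1/6)·8 + (2/3)·11 + (1/6)·(31/2) = 45/4.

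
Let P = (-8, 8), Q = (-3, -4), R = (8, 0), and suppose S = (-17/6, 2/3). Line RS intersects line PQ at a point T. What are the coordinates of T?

(-5, 4/5)

Barycentric coordinates of S with respect to PQR: (1/3, 1/2, 1/6).
On side PQ the R-coordinate is zero; dropping S's R-weight 1/6 and renormalizing the remaining 1/3 : 1/2 gives weights 2/5, 3/5 on P, Q.
T = (2/5)·(-8, 8) + (3/5)·(-3, -4) = (-5, 4/5).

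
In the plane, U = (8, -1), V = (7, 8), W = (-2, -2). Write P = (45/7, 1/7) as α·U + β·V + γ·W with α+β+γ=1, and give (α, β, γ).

(5/7, 1/7, 1/7)

Signed area of the reference triangle: [UVW] = ½·(8·(8−(-2)) + 7·(-2−(-1)) + (-2)·(-1−8)) = ½·(80 − 7 + 18) = 91/2.
[PVW] = ½·((45/7)·(8−(-2)) + 7·(-2−(1/7)) + (-2)·(1/7−8)) = ½·(450/7 − 15 + 110/7) = 65/2, so the U-coordinate is (65/2)/(91/2) = 5/7.
[UPW] = ½·(8·(1/7−(-2)) + (45/7)·(-2−(-1)) + (-2)·(-1−(1/7))) = ½·(120/7 − 45/7 + 16/7) = 13/2, so the V-coordinate is 1/7.
[UVP] = ½·(8·(8−(1/7)) + 7·(1/7−(-1)) + (45/7)·(-1−8)) = ½·(440/7 + 8 − 405/7) = 13/2, so the W-coordinate is 1/7.
Check: 5/7 + 1/7 + 1/7 = 1.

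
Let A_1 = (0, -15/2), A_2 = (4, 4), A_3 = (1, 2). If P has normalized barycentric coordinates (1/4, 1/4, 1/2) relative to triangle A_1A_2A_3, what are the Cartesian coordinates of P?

P = (1/4)·A_1 + (1/4)·A_2 + (1/2)·A_3.
x-coordinate: (1/4)·0 + (1/4)·4 + (1/2)·1 = 3/2.
y-coordinate: (1/4)·(-15/2) + (1/4)·4 + (1/2)·2 = 1/8.

(3/2, 1/8)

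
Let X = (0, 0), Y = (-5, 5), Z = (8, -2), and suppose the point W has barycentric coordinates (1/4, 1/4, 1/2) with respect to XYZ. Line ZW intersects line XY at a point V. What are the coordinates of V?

Line ZW meets XY where the Z-coordinate vanishes; zeroing W's Z-weight and renormalizing leaves X, Y-weights 1/4 : 1/4 → (1/2, 1/2).
So V = (1/2)·X + (1/2)·Y = (-5/2, 5/2).

(-5/2, 5/2)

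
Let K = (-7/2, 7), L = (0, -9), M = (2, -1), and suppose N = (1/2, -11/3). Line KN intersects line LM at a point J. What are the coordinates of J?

Barycentric coordinates of N with respect to KLM: (1/9, 4/9, 4/9).
On side LM the K-coordinate is zero; dropping N's K-weight 1/9 and renormalizing the remaining 4/9 : 4/9 gives weights 1/2, 1/2 on L, M.
J = (1/2)·(0, -9) + (1/2)·(2, -1) = (1, -5).

(1, -5)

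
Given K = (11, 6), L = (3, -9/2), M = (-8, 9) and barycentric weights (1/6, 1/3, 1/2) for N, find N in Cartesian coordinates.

(-7/6, 4)

N = (1/6)·K + (1/3)·L + (1/2)·M.
x-coordinate: (1/6)·11 + (1/3)·3 + (1/2)·(-8) = -7/6.
y-coordinate: (1/6)·6 + (1/3)·(-9/2) + (1/2)·9 = 4.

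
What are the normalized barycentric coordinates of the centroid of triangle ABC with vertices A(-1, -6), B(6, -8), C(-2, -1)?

The centroid is the average of the vertices, so each weight is 1/3.

(1/3, 1/3, 1/3)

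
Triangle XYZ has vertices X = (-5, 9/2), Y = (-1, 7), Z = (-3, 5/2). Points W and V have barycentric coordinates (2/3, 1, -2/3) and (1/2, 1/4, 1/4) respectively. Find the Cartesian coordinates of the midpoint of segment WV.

(-35/12, 311/48)

Barycentric coordinates of the midpoint are the average: (7/12, 5/8, -5/24).
Converting: (7/12)·X + (5/8)·Y + (-5/24)·Z = (-35/12, 311/48).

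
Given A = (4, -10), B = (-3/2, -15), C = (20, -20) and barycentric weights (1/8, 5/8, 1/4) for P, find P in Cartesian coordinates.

P = (1/8)·A + (5/8)·B + (1/4)·C.
x-coordinate: (1/8)·4 + (5/8)·(-3/2) + (1/4)·20 = 73/16.
y-coordinate: (1/8)·(-10) + (5/8)·(-15) + (1/4)·(-20) = -125/8.

(73/16, -125/8)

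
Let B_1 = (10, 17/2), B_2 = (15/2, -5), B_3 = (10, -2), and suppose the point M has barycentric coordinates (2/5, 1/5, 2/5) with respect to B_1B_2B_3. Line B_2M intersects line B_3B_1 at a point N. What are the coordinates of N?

(10, 13/4)

Line B_2M meets B_3B_1 where the B_2-coordinate vanishes; zeroing M's B_2-weight and renormalizing leaves B_3, B_1-weights 2/5 : 2/5 → (1/2, 1/2).
So N = (1/2)·B_3 + (1/2)·B_1 = (10, 13/4).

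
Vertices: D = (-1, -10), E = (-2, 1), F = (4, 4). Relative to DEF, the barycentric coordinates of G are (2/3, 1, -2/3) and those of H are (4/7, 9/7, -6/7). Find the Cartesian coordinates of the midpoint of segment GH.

(-125/21, -170/21)

Barycentric coordinates of the midpoint are the average: (13/21, 8/7, -16/21).
Converting: (13/21)·D + (8/7)·E + (-16/21)·F = (-125/21, -170/21).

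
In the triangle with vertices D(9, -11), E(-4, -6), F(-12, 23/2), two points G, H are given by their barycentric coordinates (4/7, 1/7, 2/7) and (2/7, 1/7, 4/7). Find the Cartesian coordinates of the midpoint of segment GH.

Barycentric coordinates of the midpoint are the average: (3/7, 1/7, 3/7).
Converting: (3/7)·D + (1/7)·E + (3/7)·F = (-13/7, -9/14).

(-13/7, -9/14)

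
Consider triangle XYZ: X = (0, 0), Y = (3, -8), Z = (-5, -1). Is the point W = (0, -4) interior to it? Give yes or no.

Barycentric coordinates of W: (11/43, 20/43, 12/43).
The three coordinates are positive, positive, positive; a point is interior exactly when all three are positive.

yes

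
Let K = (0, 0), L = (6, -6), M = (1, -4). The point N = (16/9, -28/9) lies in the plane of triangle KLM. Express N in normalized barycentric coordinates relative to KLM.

Signed area of the reference triangle: [KLM] = ½·(0·(-6−(-4)) + 6·(-4−0) + 1·(0−(-6))) = ½·(0 − 24 + 6) = -9.
[NLM] = ½·((16/9)·(-6−(-4)) + 6·(-4−(-28/9)) + 1·(-28/9−(-6))) = ½·(-32/9 − 16/3 + 26/9) = -3, so the K-coordinate is (-3)/(-9) = 1/3.
[KNM] = ½·(0·(-28/9−(-4)) + (16/9)·(-4−0) + 1·(0−(-28/9))) = ½·(0 − 64/9 + 28/9) = -2, so the L-coordinate is 2/9.
[KLN] = ½·(0·(-6−(-28/9)) + 6·(-28/9−0) + (16/9)·(0−(-6))) = ½·(0 − 56/3 + 32/3) = -4, so the M-coordinate is 4/9.
Check: 1/3 + 2/9 + 4/9 = 1.

(1/3, 2/9, 4/9)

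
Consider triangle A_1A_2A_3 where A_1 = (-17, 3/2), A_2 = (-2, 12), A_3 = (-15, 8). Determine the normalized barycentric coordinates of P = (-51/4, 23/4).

Signed area of the reference triangle: [A_1A_2A_3] = ½·((-17)·(12−8) + (-2)·(8−(3/2)) + (-15)·(3/2−12)) = ½·(-68 − 13 + 315/2) = 153/4.
[PA_2A_3] = ½·((-51/4)·(12−8) + (-2)·(8−(23/4)) + (-15)·(23/4−12)) = ½·(-51 − 9/2 + 375/4) = 153/8, so the A_1-coordinate is (153/8)/(153/4) = 1/2.
[A_1PA_3] = ½·((-17)·(23/4−8) + (-51/4)·(8−(3/2)) + (-15)·(3/2−(23/4))) = ½·(153/4 − 663/8 + 255/4) = 153/16, so the A_2-coordinate is 1/4.
[A_1A_2P] = ½·((-17)·(12−(23/4)) + (-2)·(23/4−(3/2)) + (-51/4)·(3/2−12)) = ½·(-425/4 − 17/2 + 1071/8) = 153/16, so the A_3-coordinate is 1/4.

(1/2, 1/4, 1/4)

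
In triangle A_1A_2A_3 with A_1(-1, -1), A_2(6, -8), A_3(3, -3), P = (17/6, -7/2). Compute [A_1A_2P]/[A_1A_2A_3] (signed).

2/3

[A_1A_2A_3] = ½·((-1)·(-8−(-3)) + 6·(-3−(-1)) + 3·(-1−(-8))) = ½·(5 − 12 + 21) = 7.
[A_1A_2P] = ½·((-1)·(-8−(-7/2)) + 6·(-7/2−(-1)) + (17/6)·(-1−(-8))) = ½·(9/2 − 15 + 119/6) = 14/3, so the ratio is (14/3)/7 = 2/3.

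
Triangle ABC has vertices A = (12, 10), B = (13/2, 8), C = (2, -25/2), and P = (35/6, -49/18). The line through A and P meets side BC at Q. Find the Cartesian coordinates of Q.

Barycentric coordinates of P with respect to ABC: (1/3, 1/9, 5/9).
On side BC the A-coordinate is zero; dropping P's A-weight 1/3 and renormalizing the remaining 1/9 : 5/9 gives weights 1/6, 5/6 on B, C.
Q = (1/6)·(13/2, 8) + (5/6)·(2, -25/2) = (11/4, -109/12).

(11/4, -109/12)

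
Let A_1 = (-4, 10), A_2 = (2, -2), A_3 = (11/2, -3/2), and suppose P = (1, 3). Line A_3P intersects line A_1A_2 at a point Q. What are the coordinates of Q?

Barycentric coordinates of P with respect to A_1A_2A_3: (2/5, 1/5, 2/5).
On side A_1A_2 the A_3-coordinate is zero; dropping P's A_3-weight 2/5 and renormalizing the remaining 2/5 : 1/5 gives weights 2/3, 1/3 on A_1, A_2.
Q = (2/3)·(-4, 10) + (1/3)·(2, -2) = (-2, 6).

(-2, 6)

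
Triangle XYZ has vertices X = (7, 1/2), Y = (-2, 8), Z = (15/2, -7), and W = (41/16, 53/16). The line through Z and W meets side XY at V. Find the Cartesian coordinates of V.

(13/7, 67/14)

Barycentric coordinates of W with respect to XYZ: (3/8, 1/2, 1/8).
On side XY the Z-coordinate is zero; dropping W's Z-weight 1/8 and renormalizing the remaining 3/8 : 1/2 gives weights 3/7, 4/7 on X, Y.
V = (3/7)·(7, 1/2) + (4/7)·(-2, 8) = (13/7, 67/14).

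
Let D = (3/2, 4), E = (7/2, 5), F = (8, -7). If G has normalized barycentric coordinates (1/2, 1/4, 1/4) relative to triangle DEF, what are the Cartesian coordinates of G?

G = (1/2)·D + (1/4)·E + (1/4)·F.
x-coordinate: (1/2)·(3/2) + (1/4)·(7/2) + (1/4)·8 = 29/8.
y-coordinate: (1/2)·4 + (1/4)·5 + (1/4)·(-7) = 3/2.

(29/8, 3/2)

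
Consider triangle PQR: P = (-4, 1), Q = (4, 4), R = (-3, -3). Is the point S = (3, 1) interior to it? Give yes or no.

no

Barycentric coordinates of S: (-2/5, 4/5, 3/5).
The three coordinates are negative, positive, positive; a point is interior exactly when all three are positive.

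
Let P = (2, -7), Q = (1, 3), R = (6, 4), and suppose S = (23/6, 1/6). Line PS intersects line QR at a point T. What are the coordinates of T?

(19/4, 15/4)

Barycentric coordinates of S with respect to PQR: (1/3, 1/6, 1/2).
On side QR the P-coordinate is zero; dropping S's P-weight 1/3 and renormalizing the remaining 1/6 : 1/2 gives weights 1/4, 3/4 on Q, R.
T = (1/4)·(1, 3) + (3/4)·(6, 4) = (19/4, 15/4).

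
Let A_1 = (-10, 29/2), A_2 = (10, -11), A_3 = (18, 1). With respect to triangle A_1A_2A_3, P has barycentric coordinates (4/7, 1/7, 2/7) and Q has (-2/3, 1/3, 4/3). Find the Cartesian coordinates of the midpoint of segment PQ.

Barycentric coordinates of the midpoint are the average: (-1/21, 5/21, 17/21).
Converting: (-1/21)·A_1 + (5/21)·A_2 + (17/21)·A_3 = (122/7, -5/2).

(122/7, -5/2)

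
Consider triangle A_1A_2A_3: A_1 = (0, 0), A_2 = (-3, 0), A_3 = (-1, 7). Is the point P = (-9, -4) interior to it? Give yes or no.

Barycentric coordinates of P: (-34/21, 67/21, -4/7).
The three coordinates are negative, positive, negative; a point is interior exactly when all three are positive.

no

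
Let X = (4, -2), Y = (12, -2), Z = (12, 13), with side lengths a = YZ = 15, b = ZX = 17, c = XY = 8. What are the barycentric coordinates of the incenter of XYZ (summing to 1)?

The incenter has barycentric coordinates proportional to the opposite side lengths: (15 : 17 : 8).
Normalizing by 15+17+8 = 40 gives (3/8, 17/40, 1/5).

(3/8, 17/40, 1/5)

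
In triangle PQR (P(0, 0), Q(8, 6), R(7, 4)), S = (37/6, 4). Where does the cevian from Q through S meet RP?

(21/4, 3)

Barycentric coordinates of S with respect to PQR: (1/6, 1/3, 1/2).
On side RP the Q-coordinate is zero; dropping S's Q-weight 1/3 and renormalizing the remaining 1/2 : 1/6 gives weights 3/4, 1/4 on R, P.
T = (3/4)·(7, 4) + (1/4)·(0, 0) = (21/4, 3).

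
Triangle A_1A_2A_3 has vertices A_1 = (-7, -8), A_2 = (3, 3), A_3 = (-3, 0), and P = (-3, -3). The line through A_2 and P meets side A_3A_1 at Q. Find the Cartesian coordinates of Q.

(-6, -6)

Barycentric coordinates of P with respect to A_1A_2A_3: (1/2, 1/3, 1/6).
On side A_3A_1 the A_2-coordinate is zero; dropping P's A_2-weight 1/3 and renormalizing the remaining 1/6 : 1/2 gives weights 1/4, 3/4 on A_3, A_1.
Q = (1/4)·(-3, 0) + (3/4)·(-7, -8) = (-6, -6).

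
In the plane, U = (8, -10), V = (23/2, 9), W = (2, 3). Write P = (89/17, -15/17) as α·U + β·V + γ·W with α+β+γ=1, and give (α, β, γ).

(6/17, 2/17, 9/17)

Signed area of the reference triangle: [UVW] = ½·(8·(9−3) + (23/2)·(3−(-10)) + 2·(-10−9)) = ½·(48 + 299/2 − 38) = 319/4.
[PVW] = ½·((89/17)·(9−3) + (23/2)·(3−(-15/17)) + 2·(-15/17−9)) = ½·(534/17 + 759/17 − 336/17) = 957/34, so the U-coordinate is (957/34)/(319/4) = 6/17.
[UPW] = ½·(8·(-15/17−3) + (89/17)·(3−(-10)) + 2·(-10−(-15/17))) = ½·(-528/17 + 1157/17 − 310/17) = 319/34, so the V-coordinate is 2/17.
[UVP] = ½·(8·(9−(-15/17)) + (23/2)·(-15/17−(-10)) + (89/17)·(-10−9)) = ½·(1344/17 + 3565/34 − 1691/17) = 2871/68, so the W-coordinate is 9/17.
Check: 6/17 + 2/17 + 9/17 = 1.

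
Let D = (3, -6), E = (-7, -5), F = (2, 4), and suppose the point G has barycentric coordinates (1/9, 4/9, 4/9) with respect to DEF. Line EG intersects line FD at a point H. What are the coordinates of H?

(11/5, 2)

Line EG meets FD where the E-coordinate vanishes; zeroing G's E-weight and renormalizing leaves F, D-weights 4/9 : 1/9 → (4/5, 1/5).
So H = (4/5)·F + (1/5)·D = (11/5, 2).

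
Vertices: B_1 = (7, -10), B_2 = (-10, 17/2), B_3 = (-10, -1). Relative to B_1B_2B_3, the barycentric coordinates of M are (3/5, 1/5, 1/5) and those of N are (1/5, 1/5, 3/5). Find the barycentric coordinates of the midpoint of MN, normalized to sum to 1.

Since both coordinate triples sum to 1, the midpoint's barycentrics are the componentwise average.
(3/5+1/5)/2 = 2/5; similarly 1/5 and 2/5.

(2/5, 1/5, 2/5)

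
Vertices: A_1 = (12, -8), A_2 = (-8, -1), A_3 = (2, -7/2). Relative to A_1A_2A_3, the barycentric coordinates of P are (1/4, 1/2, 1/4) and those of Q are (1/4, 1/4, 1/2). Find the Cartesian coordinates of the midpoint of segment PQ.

(3/4, -59/16)

Barycentric coordinates of the midpoint are the average: (1/4, 3/8, 3/8).
Converting: (1/4)·A_1 + (3/8)·A_2 + (3/8)·A_3 = (3/4, -59/16).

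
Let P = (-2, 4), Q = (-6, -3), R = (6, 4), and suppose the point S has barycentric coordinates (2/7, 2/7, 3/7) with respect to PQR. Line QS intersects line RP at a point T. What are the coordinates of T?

(14/5, 4)

Line QS meets RP where the Q-coordinate vanishes; zeroing S's Q-weight and renormalizing leaves R, P-weights 3/7 : 2/7 → (3/5, 2/5).
So T = (3/5)·R + (2/5)·P = (14/5, 4).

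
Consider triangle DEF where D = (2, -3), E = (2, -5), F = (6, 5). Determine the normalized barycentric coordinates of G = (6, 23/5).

Signed area of the reference triangle: [DEF] = ½·(2·(-5−5) + 2·(5−(-3)) + 6·(-3−(-5))) = ½·(-20 + 16 + 12) = 4.
[GEF] = ½·(6·(-5−5) + 2·(5−(23/5)) + 6·(23/5−(-5))) = ½·(-60 + 4/5 + 288/5) = -4/5, so the D-coordinate is (-4/5)/4 = -1/5.
[DGF] = ½·(2·(23/5−5) + 6·(5−(-3)) + 6·(-3−(23/5))) = ½·(-4/5 + 48 − 228/5) = 4/5, so the E-coordinate is 1/5.
[DEG] = ½·(2·(-5−(23/5)) + 2·(23/5−(-3)) + 6·(-3−(-5))) = ½·(-96/5 + 76/5 + 12) = 4, so the F-coordinate is 1.
Check: -1/5 + 1/5 + 1 = 1.

(-1/5, 1/5, 1)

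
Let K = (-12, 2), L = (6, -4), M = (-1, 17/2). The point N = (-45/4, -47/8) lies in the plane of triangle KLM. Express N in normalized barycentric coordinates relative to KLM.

Signed area of the reference triangle: [KLM] = ½·((-12)·(-4−(17/2)) + 6·(17/2−2) + (-1)·(2−(-4))) = ½·(150 + 39 − 6) = 183/2.
[NLM] = ½·((-45/4)·(-4−(17/2)) + 6·(17/2−(-47/8)) + (-1)·(-47/8−(-4))) = ½·(1125/8 + 345/4 + 15/8) = 915/8, so the K-coordinate is (915/8)/(183/2) = 5/4.
[KNM] = ½·((-12)·(-47/8−(17/2)) + (-45/4)·(17/2−2) + (-1)·(2−(-47/8))) = ½·(345/2 − 585/8 − 63/8) = 183/4, so the L-coordinate is 1/2.
[KLN] = ½·((-12)·(-4−(-47/8)) + 6·(-47/8−2) + (-45/4)·(2−(-4))) = ½·(-45/2 − 189/4 − 135/2) = -549/8, so the M-coordinate is -3/4.
Check: 5/4 + 1/2 − 3/4 = 1.

(5/4, 1/2, -3/4)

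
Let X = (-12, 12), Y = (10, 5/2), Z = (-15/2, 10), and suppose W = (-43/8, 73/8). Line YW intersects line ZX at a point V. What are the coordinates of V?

(-21/2, 34/3)

Barycentric coordinates of W with respect to XYZ: (1/2, 1/4, 1/4).
On side ZX the Y-coordinate is zero; dropping W's Y-weight 1/4 and renormalizing the remaining 1/4 : 1/2 gives weights 1/3, 2/3 on Z, X.
V = (1/3)·(-15/2, 10) + (2/3)·(-12, 12) = (-21/2, 34/3).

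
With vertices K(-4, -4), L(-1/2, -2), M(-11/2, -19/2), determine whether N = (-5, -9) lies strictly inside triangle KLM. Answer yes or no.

Barycentric coordinates of N: (-1/13, 8/65, 62/65).
The three coordinates are negative, positive, positive; a point is interior exactly when all three are positive.

no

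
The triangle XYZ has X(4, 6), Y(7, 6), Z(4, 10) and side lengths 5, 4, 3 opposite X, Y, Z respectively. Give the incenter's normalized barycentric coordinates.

The incenter has barycentric coordinates proportional to the opposite side lengths: (5 : 4 : 3).
Normalizing by 5+4+3 = 12 gives (5/12, 1/3, 1/4).

(5/12, 1/3, 1/4)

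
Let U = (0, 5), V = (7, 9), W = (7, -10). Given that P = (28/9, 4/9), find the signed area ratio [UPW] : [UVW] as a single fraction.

[UVW] = ½·(0·(9−(-10)) + 7·(-10−5) + 7·(5−9)) = ½·(0 − 105 − 28) = -133/2.
[UPW] = ½·(0·(4/9−(-10)) + (28/9)·(-10−5) + 7·(5−(4/9))) = ½·(0 − 140/3 + 287/9) = -133/18, so the ratio is (-133/18)/(-133/2) = 1/9.

1/9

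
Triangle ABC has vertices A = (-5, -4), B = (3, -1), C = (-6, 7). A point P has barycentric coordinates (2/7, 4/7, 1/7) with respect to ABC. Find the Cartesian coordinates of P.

(-4/7, -5/7)

P = (2/7)·A + (4/7)·B + (1/7)·C.
x-coordinate: (2/7)·(-5) + (4/7)·3 + (1/7)·(-6) = -4/7.
y-coordinate: (2/7)·(-4) + (4/7)·(-1) + (1/7)·7 = -5/7.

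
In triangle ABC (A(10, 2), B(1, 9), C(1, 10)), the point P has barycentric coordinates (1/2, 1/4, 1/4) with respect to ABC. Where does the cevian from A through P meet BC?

Line AP meets BC where the A-coordinate vanishes; zeroing P's A-weight and renormalizing leaves B, C-weights 1/4 : 1/4 → (1/2, 1/2).
So Q = (1/2)·B + (1/2)·C = (1, 19/2).

(1, 19/2)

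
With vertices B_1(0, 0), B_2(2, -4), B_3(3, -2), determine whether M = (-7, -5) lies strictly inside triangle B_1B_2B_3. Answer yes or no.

no

Barycentric coordinates of M: (17/8, 29/8, -19/4).
The three coordinates are positive, positive, negative; a point is interior exactly when all three are positive.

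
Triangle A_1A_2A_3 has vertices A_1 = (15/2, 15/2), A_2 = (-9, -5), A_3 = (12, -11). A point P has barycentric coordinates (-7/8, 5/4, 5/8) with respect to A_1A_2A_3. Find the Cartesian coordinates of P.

(-165/16, -315/16)

P = (-7/8)·A_1 + (5/4)·A_2 + (5/8)·A_3.
x-coordinate: (-7/8)·(15/2) + (5/4)·(-9) + (5/8)·12 = -165/16.
y-coordinate: (-7/8)·(15/2) + (5/4)·(-5) + (5/8)·(-11) = -315/16.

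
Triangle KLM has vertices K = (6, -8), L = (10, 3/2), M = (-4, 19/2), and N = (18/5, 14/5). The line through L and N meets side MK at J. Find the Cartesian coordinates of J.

(-2/3, 11/3)

Barycentric coordinates of N with respect to KLM: (1/5, 2/5, 2/5).
On side MK the L-coordinate is zero; dropping N's L-weight 2/5 and renormalizing the remaining 2/5 : 1/5 gives weights 2/3, 1/3 on M, K.
J = (2/3)·(-4, 19/2) + (1/3)·(6, -8) = (-2/3, 11/3).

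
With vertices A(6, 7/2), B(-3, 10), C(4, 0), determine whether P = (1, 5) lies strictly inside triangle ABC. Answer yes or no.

yes

Barycentric coordinates of P: (10/89, 41/89, 38/89).
The three coordinates are positive, positive, positive; a point is interior exactly when all three are positive.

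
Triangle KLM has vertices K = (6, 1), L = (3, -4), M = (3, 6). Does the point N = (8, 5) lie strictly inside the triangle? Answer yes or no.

no

Barycentric coordinates of N: (5/3, -11/15, 1/15).
The three coordinates are positive, negative, positive; a point is interior exactly when all three are positive.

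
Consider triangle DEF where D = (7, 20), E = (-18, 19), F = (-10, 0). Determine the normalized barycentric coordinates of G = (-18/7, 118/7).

(4/7, 2/7, 1/7)

Signed area of the reference triangle: [DEF] = ½·(7·(19−0) + (-18)·(0−20) + (-10)·(20−19)) = ½·(133 + 360 − 10) = 483/2.
[GEF] = ½·((-18/7)·(19−0) + (-18)·(0−(118/7)) + (-10)·(118/7−19)) = ½·(-342/7 + 2124/7 + 150/7) = 138, so the D-coordinate is 138/(483/2) = 4/7.
[DGF] = ½·(7·(118/7−0) + (-18/7)·(0−20) + (-10)·(20−(118/7))) = ½·(118 + 360/7 − 220/7) = 69, so the E-coordinate is 2/7.
[DEG] = ½·(7·(19−(118/7)) + (-18)·(118/7−20) + (-18/7)·(20−19)) = ½·(15 + 396/7 − 18/7) = 69/2, so the F-coordinate is 1/7.
Check: 4/7 + 2/7 + 1/7 = 1.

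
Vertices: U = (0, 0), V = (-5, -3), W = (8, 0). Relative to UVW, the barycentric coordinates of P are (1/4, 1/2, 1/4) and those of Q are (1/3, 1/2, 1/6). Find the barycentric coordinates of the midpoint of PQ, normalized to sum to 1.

Since both coordinate triples sum to 1, the midpoint's barycentrics are the componentwise average.
(1/4+1/3)/2 = 7/24; similarly 1/2 and 5/24.

(7/24, 1/2, 5/24)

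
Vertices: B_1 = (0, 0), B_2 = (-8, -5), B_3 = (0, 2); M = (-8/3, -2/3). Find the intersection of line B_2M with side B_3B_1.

(0, 3/2)

Barycentric coordinates of M with respect to B_1B_2B_3: (1/6, 1/3, 1/2).
On side B_3B_1 the B_2-coordinate is zero; dropping M's B_2-weight 1/3 and renormalizing the remaining 1/2 : 1/6 gives weights 3/4, 1/4 on B_3, B_1.
N = (3/4)·(0, 2) + (1/4)·(0, 0) = (0, 3/2).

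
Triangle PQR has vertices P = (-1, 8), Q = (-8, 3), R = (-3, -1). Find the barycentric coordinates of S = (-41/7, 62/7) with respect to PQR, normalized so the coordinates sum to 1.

Signed area of the reference triangle: [PQR] = ½·((-1)·(3−(-1)) + (-8)·(-1−8) + (-3)·(8−3)) = ½·(-4 + 72 − 15) = 53/2.
[SQR] = ½·((-41/7)·(3−(-1)) + (-8)·(-1−(62/7)) + (-3)·(62/7−3)) = ½·(-164/7 + 552/7 − 123/7) = 265/14, so the P-coordinate is (265/14)/(53/2) = 5/7.
[PSR] = ½·((-1)·(62/7−(-1)) + (-41/7)·(-1−8) + (-3)·(8−(62/7))) = ½·(-69/7 + 369/7 + 18/7) = 159/7, so the Q-coordinate is 6/7.
[PQS] = ½·((-1)·(3−(62/7)) + (-8)·(62/7−8) + (-41/7)·(8−3)) = ½·(41/7 − 48/7 − 205/7) = -106/7, so the R-coordinate is -4/7.
Check: 5/7 + 6/7 − 4/7 = 1.

(5/7, 6/7, -4/7)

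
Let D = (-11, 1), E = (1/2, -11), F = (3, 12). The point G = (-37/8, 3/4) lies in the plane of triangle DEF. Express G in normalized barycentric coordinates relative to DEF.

(1/2, 1/4, 1/4)

Signed area of the reference triangle: [DEF] = ½·((-11)·(-11−12) + (1/2)·(12−1) + 3·(1−(-11))) = ½·(253 + 11/2 + 36) = 589/4.
[GEF] = ½·((-37/8)·(-11−12) + (1/2)·(12−(3/4)) + 3·(3/4−(-11))) = ½·(851/8 + 45/8 + 141/4) = 589/8, so the D-coordinate is (589/8)/(589/4) = 1/2.
[DGF] = ½·((-11)·(3/4−12) + (-37/8)·(12−1) + 3·(1−(3/4))) = ½·(495/4 − 407/8 + 3/4) = 589/16, so the E-coordinate is 1/4.
[DEG] = ½·((-11)·(-11−(3/4)) + (1/2)·(3/4−1) + (-37/8)·(1−(-11))) = ½·(517/4 − 1/8 − 111/2) = 589/16, so the F-coordinate is 1/4.
Check: 1/2 + 1/4 + 1/4 = 1.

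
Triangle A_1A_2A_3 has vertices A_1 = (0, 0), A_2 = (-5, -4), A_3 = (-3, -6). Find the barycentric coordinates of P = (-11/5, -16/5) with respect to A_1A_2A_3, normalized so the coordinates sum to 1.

(2/5, 1/5, 2/5)

Signed area of the reference triangle: [A_1A_2A_3] = ½·(0·(-4−(-6)) + (-5)·(-6−0) + (-3)·(0−(-4))) = ½·(0 + 30 − 12) = 9.
[PA_2A_3] = ½·((-11/5)·(-4−(-6)) + (-5)·(-6−(-16/5)) + (-3)·(-16/5−(-4))) = ½·(-22/5 + 14 − 12/5) = 18/5, so the A_1-coordinate is (18/5)/9 = 2/5.
[A_1PA_3] = ½·(0·(-16/5−(-6)) + (-11/5)·(-6−0) + (-3)·(0−(-16/5))) = ½·(0 + 66/5 − 48/5) = 9/5, so the A_2-coordinate is 1/5.
[A_1A_2P] = ½·(0·(-4−(-16/5)) + (-5)·(-16/5−0) + (-11/5)·(0−(-4))) = ½·(0 + 16 − 44/5) = 18/5, so the A_3-coordinate is 2/5.
Check: 2/5 + 1/5 + 2/5 = 1.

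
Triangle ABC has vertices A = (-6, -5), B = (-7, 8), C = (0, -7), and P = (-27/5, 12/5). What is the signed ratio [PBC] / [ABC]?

[ABC] = ½·((-6)·(8−(-7)) + (-7)·(-7−(-5)) + 0·(-5−8)) = ½·(-90 + 14 + 0) = -38.
[PBC] = ½·((-27/5)·(8−(-7)) + (-7)·(-7−(12/5)) + 0·(12/5−8)) = ½·(-81 + 329/5 + 0) = -38/5, so the ratio is (-38/5)/(-38) = 1/5.

1/5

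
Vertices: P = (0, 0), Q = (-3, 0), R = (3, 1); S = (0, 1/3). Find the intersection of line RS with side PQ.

Barycentric coordinates of S with respect to PQR: (1/3, 1/3, 1/3).
On side PQ the R-coordinate is zero; dropping S's R-weight 1/3 and renormalizing the remaining 1/3 : 1/3 gives weights 1/2, 1/2 on P, Q.
T = (1/2)·(0, 0) + (1/2)·(-3, 0) = (-3/2, 0).

(-3/2, 0)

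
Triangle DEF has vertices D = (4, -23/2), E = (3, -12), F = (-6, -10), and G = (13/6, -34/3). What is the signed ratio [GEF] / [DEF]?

[DEF] = ½·(4·(-12−(-10)) + 3·(-10−(-23/2)) + (-6)·(-23/2−(-12))) = ½·(-8 + 9/2 − 3) = -13/4.
[GEF] = ½·((13/6)·(-12−(-10)) + 3·(-10−(-34/3)) + (-6)·(-34/3−(-12))) = ½·(-13/3 + 4 − 4) = -13/6, so the ratio is (-13/6)/(-13/4) = 2/3.

2/3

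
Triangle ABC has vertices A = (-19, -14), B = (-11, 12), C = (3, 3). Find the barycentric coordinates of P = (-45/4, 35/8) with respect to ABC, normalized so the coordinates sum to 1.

(1/4, 5/8, 1/8)

Signed area of the reference triangle: [ABC] = ½·((-19)·(12−3) + (-11)·(3−(-14)) + 3·(-14−12)) = ½·(-171 − 187 − 78) = -218.
[PBC] = ½·((-45/4)·(12−3) + (-11)·(3−(35/8)) + 3·(35/8−12)) = ½·(-405/4 + 121/8 − 183/8) = -109/2, so the A-coordinate is (-109/2)/(-218) = 1/4.
[APC] = ½·((-19)·(35/8−3) + (-45/4)·(3−(-14)) + 3·(-14−(35/8))) = ½·(-209/8 − 765/4 − 441/8) = -545/4, so the B-coordinate is 5/8.
[ABP] = ½·((-19)·(12−(35/8)) + (-11)·(35/8−(-14)) + (-45/4)·(-14−12)) = ½·(-1159/8 − 1617/8 + 585/2) = -109/4, so the C-coordinate is 1/8.
Check: 1/4 + 5/8 + 1/8 = 1.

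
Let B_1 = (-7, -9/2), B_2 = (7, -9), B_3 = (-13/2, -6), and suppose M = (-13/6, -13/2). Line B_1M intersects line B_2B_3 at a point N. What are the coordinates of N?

Barycentric coordinates of M with respect to B_1B_2B_3: (1/3, 1/3, 1/3).
On side B_2B_3 the B_1-coordinate is zero; dropping M's B_1-weight 1/3 and renormalizing the remaining 1/3 : 1/3 gives weights 1/2, 1/2 on B_2, B_3.
N = (1/2)·(7, -9) + (1/2)·(-13/2, -6) = (1/4, -15/2).

(1/4, -15/2)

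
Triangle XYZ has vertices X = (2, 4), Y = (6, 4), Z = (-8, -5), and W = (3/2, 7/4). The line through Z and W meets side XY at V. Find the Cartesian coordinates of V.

(14/3, 4)

Barycentric coordinates of W with respect to XYZ: (1/4, 1/2, 1/4).
On side XY the Z-coordinate is zero; dropping W's Z-weight 1/4 and renormalizing the remaining 1/4 : 1/2 gives weights 1/3, 2/3 on X, Y.
V = (1/3)·(2, 4) + (2/3)·(6, 4) = (14/3, 4).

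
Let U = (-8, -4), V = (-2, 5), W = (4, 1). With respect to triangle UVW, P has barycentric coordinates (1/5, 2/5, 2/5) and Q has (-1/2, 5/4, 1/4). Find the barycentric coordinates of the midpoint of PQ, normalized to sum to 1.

(-3/20, 33/40, 13/40)

Since both coordinate triples sum to 1, the midpoint's barycentrics are the componentwise average.
(1/5+-1/2)/2 = -3/20; similarly 33/40 and 13/40.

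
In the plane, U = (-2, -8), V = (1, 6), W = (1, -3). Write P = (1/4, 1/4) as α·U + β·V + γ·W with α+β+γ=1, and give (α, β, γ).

Signed area of the reference triangle: [UVW] = ½·((-2)·(6−(-3)) + 1·(-3−(-8)) + 1·(-8−6)) = ½·(-18 + 5 − 14) = -27/2.
[PVW] = ½·((1/4)·(6−(-3)) + 1·(-3−(1/4)) + 1·(1/4−6)) = ½·(9/4 − 13/4 − 23/4) = -27/8, so the U-coordinate is (-27/8)/(-27/2) = 1/4.
[UPW] = ½·((-2)·(1/4−(-3)) + (1/4)·(-3−(-8)) + 1·(-8−(1/4))) = ½·(-13/2 + 5/4 − 33/4) = -27/4, so the V-coordinate is 1/2.
[UVP] = ½·((-2)·(6−(1/4)) + 1·(1/4−(-8)) + (1/4)·(-8−6)) = ½·(-23/2 + 33/4 − 7/2) = -27/8, so the W-coordinate is 1/4.
Check: 1/4 + 1/2 + 1/4 = 1.

(1/4, 1/2, 1/4)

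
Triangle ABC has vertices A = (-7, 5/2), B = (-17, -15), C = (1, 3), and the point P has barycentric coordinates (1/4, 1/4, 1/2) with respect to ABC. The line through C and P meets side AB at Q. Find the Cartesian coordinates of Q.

Line CP meets AB where the C-coordinate vanishes; zeroing P's C-weight and renormalizing leaves A, B-weights 1/4 : 1/4 → (1/2, 1/2).
So Q = (1/2)·A + (1/2)·B = (-12, -25/4).

(-12, -25/4)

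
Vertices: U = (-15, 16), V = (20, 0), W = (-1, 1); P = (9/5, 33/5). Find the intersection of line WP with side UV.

(5/2, 8)

Barycentric coordinates of P with respect to UVW: (2/5, 2/5, 1/5).
On side UV the W-coordinate is zero; dropping P's W-weight 1/5 and renormalizing the remaining 2/5 : 2/5 gives weights 1/2, 1/2 on U, V.
Q = (1/2)·(-15, 16) + (1/2)·(20, 0) = (5/2, 8).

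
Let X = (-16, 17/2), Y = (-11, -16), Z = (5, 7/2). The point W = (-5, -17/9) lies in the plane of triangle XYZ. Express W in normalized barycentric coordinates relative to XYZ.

(2/9, 1/3, 4/9)

Signed area of the reference triangle: [XYZ] = ½·((-16)·(-16−(7/2)) + (-11)·(7/2−(17/2)) + 5·(17/2−(-16))) = ½·(312 + 55 + 245/2) = 979/4.
[WYZ] = ½·((-5)·(-16−(7/2)) + (-11)·(7/2−(-17/9)) + 5·(-17/9−(-16))) = ½·(195/2 − 1067/18 + 635/9) = 979/18, so the X-coordinate is (979/18)/(979/4) = 2/9.
[XWZ] = ½·((-16)·(-17/9−(7/2)) + (-5)·(7/2−(17/2)) + 5·(17/2−(-17/9))) = ½·(776/9 + 25 + 935/18) = 979/12, so the Y-coordinate is 1/3.
[XYW] = ½·((-16)·(-16−(-17/9)) + (-11)·(-17/9−(17/2)) + (-5)·(17/2−(-16))) = ½·(2032/9 + 2057/18 − 245/2) = 979/9, so the Z-coordinate is 4/9.
Check: 2/9 + 1/3 + 4/9 = 1.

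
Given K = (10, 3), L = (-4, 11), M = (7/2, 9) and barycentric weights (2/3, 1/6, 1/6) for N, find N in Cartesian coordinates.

N = (2/3)·K + (1/6)·L + (1/6)·M.
x-coordinate: (2/3)·10 + (1/6)·(-4) + (1/6)·(7/2) = 79/12.
y-coordinate: (2/3)·3 + (1/6)·11 + (1/6)·9 = 16/3.

(79/12, 16/3)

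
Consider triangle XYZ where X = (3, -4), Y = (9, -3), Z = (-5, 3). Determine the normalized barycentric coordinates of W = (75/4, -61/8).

Signed area of the reference triangle: [XYZ] = ½·(3·(-3−3) + 9·(3−(-4)) + (-5)·(-4−(-3))) = ½·(-18 + 63 + 5) = 25.
[WYZ] = ½·((75/4)·(-3−3) + 9·(3−(-61/8)) + (-5)·(-61/8−(-3))) = ½·(-225/2 + 765/8 + 185/8) = 25/8, so the X-coordinate is (25/8)/25 = 1/8.
[XWZ] = ½·(3·(-61/8−3) + (75/4)·(3−(-4)) + (-5)·(-4−(-61/8))) = ½·(-255/8 + 525/4 − 145/8) = 325/8, so the Y-coordinate is 13/8.
[XYW] = ½·(3·(-3−(-61/8)) + 9·(-61/8−(-4)) + (75/4)·(-4−(-3))) = ½·(111/8 − 261/8 − 75/4) = -75/4, so the Z-coordinate is -3/4.

(1/8, 13/8, -3/4)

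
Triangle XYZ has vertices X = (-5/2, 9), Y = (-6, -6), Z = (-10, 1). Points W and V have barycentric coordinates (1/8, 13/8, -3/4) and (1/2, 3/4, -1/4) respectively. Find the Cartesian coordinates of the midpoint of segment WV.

Barycentric coordinates of the midpoint are the average: (5/16, 19/16, -1/2).
Converting: (5/16)·X + (19/16)·Y + (-1/2)·Z = (-93/32, -77/16).

(-93/32, -77/16)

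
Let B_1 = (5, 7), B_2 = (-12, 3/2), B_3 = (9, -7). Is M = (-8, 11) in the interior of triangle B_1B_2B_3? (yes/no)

Barycentric coordinates of M: (467/520, 83/130, -279/520).
The three coordinates are positive, positive, negative; a point is interior exactly when all three are positive.

no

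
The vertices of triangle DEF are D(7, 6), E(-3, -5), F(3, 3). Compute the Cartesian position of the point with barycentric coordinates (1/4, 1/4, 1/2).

G = (1/4)·D + (1/4)·E + (1/2)·F.
x-coordinate: (1/4)·7 + (1/4)·(-3) + (1/2)·3 = 5/2.
y-coordinate: (1/4)·6 + (1/4)·(-5) + (1/2)·3 = 7/4.

(5/2, 7/4)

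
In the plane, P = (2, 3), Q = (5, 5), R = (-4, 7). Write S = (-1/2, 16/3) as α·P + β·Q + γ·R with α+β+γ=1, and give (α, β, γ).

(1/3, 1/6, 1/2)

Signed area of the reference triangle: [PQR] = ½·(2·(5−7) + 5·(7−3) + (-4)·(3−5)) = ½·(-4 + 20 + 8) = 12.
[SQR] = ½·((-1/2)·(5−7) + 5·(7−(16/3)) + (-4)·(16/3−5)) = ½·(1 + 25/3 − 4/3) = 4, so the P-coordinate is 4/12 = 1/3.
[PSR] = ½·(2·(16/3−7) + (-1/2)·(7−3) + (-4)·(3−(16/3))) = ½·(-10/3 − 2 + 28/3) = 2, so the Q-coordinate is 1/6.
[PQS] = ½·(2·(5−(16/3)) + 5·(16/3−3) + (-1/2)·(3−5)) = ½·(-2/3 + 35/3 + 1) = 6, so the R-coordinate is 1/2.
Check: 1/3 + 1/6 + 1/2 = 1.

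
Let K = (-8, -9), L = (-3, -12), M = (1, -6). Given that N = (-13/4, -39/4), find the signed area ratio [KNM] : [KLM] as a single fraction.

[KLM] = ½·((-8)·(-12−(-6)) + (-3)·(-6−(-9)) + 1·(-9−(-12))) = ½·(48 − 9 + 3) = 21.
[KNM] = ½·((-8)·(-39/4−(-6)) + (-13/4)·(-6−(-9)) + 1·(-9−(-39/4))) = ½·(30 − 39/4 + 3/4) = 21/2, so the ratio is (21/2)/21 = 1/2.

1/2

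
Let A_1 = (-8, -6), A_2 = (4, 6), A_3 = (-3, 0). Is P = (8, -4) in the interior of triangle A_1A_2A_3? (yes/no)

Barycentric coordinates of P: (47/6, 43/6, -14).
The three coordinates are positive, positive, negative; a point is interior exactly when all three are positive.

no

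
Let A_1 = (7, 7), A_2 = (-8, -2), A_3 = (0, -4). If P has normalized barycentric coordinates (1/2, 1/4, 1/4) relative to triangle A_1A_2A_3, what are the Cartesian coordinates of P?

P = (1/2)·A_1 + (1/4)·A_2 + (1/4)·A_3.
x-coordinate: (1/2)·7 + (1/4)·(-8) + (1/4)·0 = 3/2.
y-coordinate: (1/2)·7 + (1/4)·(-2) + (1/4)·(-4) = 2.

(3/2, 2)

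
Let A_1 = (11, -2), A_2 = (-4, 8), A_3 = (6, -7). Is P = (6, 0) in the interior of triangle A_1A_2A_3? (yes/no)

Barycentric coordinates of P: (14/25, 7/25, 4/25).
The three coordinates are positive, positive, positive; a point is interior exactly when all three are positive.

yes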